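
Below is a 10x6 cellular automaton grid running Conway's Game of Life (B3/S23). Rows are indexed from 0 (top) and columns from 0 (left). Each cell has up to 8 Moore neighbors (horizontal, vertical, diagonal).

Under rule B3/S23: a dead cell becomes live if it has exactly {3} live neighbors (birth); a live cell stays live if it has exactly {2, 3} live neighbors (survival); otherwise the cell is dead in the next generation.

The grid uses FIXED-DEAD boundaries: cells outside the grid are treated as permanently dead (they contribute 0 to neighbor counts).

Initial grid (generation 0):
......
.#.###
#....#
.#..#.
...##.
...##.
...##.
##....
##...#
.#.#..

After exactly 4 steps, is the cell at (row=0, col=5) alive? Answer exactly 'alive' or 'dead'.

Simulating step by step:
Generation 0 (given above): 21 live cells
Generation 1: 25 live cells
....#.
....##
####.#
...###
..#..#
..#..#
..###.
###.#.
......
###...
Generation 2: 20 live cells
....##
.##..#
.##...
.....#
..#..#
.##..#
....##
.##.#.
...#..
.#....
Generation 3: 26 live cells
....##
.#####
.##...
.##...
.##.##
.###.#
....##
..#.##
.#.#..
......
Generation 4: 17 live cells
..#..#
.#...#
#...#.
#.....
#...##
.#....
.#....
..#..#
..###.
......

Cell (0,5) at generation 4: 1 -> alive

Answer: alive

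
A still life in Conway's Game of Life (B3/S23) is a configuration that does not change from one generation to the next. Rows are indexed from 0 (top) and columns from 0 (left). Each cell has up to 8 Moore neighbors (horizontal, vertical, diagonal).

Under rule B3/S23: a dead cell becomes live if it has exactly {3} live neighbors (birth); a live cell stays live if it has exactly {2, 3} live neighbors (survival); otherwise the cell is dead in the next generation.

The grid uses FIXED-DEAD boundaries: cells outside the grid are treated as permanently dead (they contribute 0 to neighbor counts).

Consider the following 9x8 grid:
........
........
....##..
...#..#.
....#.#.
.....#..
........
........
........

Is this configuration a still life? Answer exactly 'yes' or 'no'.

Answer: yes

Derivation:
Compute generation 1 and compare to generation 0 (given above):
Generation 1:
........
........
....##..
...#..#.
....#.#.
.....#..
........
........
........
The grids are IDENTICAL -> still life.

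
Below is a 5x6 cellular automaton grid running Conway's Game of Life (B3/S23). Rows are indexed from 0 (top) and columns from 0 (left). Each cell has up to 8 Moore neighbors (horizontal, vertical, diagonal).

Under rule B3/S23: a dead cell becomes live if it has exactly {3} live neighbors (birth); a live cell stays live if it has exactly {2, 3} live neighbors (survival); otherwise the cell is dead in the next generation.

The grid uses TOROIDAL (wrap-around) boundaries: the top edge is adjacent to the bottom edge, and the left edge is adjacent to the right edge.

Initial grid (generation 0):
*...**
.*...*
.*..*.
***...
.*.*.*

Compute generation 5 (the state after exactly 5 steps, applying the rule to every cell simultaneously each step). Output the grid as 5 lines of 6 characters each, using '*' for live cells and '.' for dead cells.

Answer: ......
.....*
...**.
***...
*****.

Derivation:
Simulating step by step:
Generation 0 (given above): 13 live cells
Generation 1: 8 live cells
.**...
.*....
.....*
...***
...*..
Generation 2: 10 live cells
.**...
***...
*....*
...*.*
...*..
Generation 3: 11 live cells
*..*..
..*..*
..*.**
*....*
...**.
Generation 4: 14 live cells
..**.*
***..*
.*.**.
*.....
*..**.
Generation 5: 11 live cells
(generation 5 grid is the final answer)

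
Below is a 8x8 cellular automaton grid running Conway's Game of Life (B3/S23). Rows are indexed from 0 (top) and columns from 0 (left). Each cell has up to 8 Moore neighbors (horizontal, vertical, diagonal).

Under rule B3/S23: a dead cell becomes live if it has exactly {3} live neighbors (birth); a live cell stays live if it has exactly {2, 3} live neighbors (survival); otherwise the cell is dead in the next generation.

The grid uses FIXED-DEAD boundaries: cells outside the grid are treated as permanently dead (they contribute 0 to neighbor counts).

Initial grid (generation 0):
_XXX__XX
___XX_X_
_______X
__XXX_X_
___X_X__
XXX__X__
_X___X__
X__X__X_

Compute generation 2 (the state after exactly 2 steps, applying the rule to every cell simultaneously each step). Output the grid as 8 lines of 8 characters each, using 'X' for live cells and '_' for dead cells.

Simulating step by step:
Generation 0 (given above): 24 live cells
Generation 1: 28 live cells
__XXXXXX
___XXXX_
__X___XX
__XXXXX_
_____XX_
XXX__XX_
____XXX_
________
Generation 2: 14 live cells
(generation 2 grid is the final answer)

Answer: __X____X
________
__X____X
__XXX___
_______X
_X_____X
_X__X_X_
_____X__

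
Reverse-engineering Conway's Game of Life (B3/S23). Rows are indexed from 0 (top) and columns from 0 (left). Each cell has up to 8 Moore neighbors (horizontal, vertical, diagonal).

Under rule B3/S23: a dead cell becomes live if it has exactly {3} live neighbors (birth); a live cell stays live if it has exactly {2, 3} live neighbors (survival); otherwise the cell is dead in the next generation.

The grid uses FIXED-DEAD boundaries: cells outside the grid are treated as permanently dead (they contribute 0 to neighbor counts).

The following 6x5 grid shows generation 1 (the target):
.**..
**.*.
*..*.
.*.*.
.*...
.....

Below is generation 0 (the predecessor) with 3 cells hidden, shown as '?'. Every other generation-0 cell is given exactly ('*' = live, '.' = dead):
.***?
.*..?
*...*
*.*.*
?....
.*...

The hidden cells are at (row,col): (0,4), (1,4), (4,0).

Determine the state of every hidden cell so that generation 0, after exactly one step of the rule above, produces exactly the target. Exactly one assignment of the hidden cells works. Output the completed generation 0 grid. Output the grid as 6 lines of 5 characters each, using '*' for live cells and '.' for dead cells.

Answer: .***.
.*...
*...*
*.*.*
.....
.*...

Derivation:
Hidden generation-0 cells (in order): (0,4), (1,4), (4,0).
A hidden cell only influences target cells in its own 3x3 neighborhood. Try each of the 2^3 = 8 assignments, step the completed generation 0 forward once under B3/S23, and compare with the target:
  (0,4)=. (1,4)=. (4,0)=. -> step reproduces the target at every cell -> ACCEPT
  (0,4)=. (1,4)=. (4,0)=* -> step gives (3,0)='*' but target has '.' -> reject
  (0,4)=. (1,4)=* (4,0)=. -> step gives (0,3)='*' but target has '.' -> reject
  (0,4)=. (1,4)=* (4,0)=* -> step gives (0,3)='*' but target has '.' -> reject
  (0,4)=* (1,4)=. (4,0)=. -> step gives (0,3)='*' but target has '.' -> reject
  (0,4)=* (1,4)=. (4,0)=* -> step gives (0,3)='*' but target has '.' -> reject
  (0,4)=* (1,4)=* (4,0)=. -> step gives (0,3)='*' but target has '.' -> reject
  (0,4)=* (1,4)=* (4,0)=* -> step gives (0,3)='*' but target has '.' -> reject
Unique solution: (0,4)=dead, (1,4)=dead, (4,0)=dead.
Check: live-neighbor counts of every cell in the completed generation 0:
22311
33432
24231
13031
23221
10100
Applying B3/S23 to generation 0 with these counts gives:
.**..
**.*.
*..*.
.*.*.
.*...
.....
which matches the target exactly.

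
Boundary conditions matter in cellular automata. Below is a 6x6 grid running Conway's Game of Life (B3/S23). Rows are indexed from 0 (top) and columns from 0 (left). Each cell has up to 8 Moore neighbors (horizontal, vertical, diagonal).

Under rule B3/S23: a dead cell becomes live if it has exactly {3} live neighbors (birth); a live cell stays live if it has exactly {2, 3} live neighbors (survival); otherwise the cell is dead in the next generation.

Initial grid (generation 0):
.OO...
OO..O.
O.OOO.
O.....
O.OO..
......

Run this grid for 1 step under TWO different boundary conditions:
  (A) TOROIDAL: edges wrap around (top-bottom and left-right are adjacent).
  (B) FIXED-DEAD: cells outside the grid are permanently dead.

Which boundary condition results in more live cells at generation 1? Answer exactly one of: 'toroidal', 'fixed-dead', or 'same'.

Answer: toroidal

Derivation:
Under TOROIDAL boundary, generation 1:
OOO...
O...O.
O.OOO.
O...O.
.O....
...O..
Population = 13

Under FIXED-DEAD boundary, generation 1:
OOO...
O...O.
O.OOO.
O...O.
.O....
......
Population = 12

Comparison: toroidal=13, fixed-dead=12 -> toroidal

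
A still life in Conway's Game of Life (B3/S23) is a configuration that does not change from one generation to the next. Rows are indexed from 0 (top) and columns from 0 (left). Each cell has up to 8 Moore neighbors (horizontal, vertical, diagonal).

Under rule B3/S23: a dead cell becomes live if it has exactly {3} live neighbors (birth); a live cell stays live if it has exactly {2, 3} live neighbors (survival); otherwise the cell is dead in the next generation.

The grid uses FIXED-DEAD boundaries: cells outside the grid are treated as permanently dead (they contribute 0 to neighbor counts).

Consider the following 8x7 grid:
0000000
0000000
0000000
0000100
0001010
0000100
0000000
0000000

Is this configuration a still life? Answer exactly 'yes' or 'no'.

Answer: yes

Derivation:
Compute generation 1 and compare to generation 0 (given above):
Generation 1:
0000000
0000000
0000000
0000100
0001010
0000100
0000000
0000000
The grids are IDENTICAL -> still life.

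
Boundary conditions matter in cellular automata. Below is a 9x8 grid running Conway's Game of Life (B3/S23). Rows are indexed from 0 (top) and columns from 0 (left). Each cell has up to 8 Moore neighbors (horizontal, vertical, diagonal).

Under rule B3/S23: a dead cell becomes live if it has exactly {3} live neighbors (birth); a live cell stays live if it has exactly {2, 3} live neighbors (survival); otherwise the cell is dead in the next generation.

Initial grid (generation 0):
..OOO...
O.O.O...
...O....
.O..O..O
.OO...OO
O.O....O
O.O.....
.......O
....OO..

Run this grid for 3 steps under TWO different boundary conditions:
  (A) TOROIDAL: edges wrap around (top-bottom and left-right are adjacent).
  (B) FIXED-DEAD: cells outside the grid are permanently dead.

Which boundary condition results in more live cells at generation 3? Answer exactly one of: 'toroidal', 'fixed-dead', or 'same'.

Answer: toroidal

Derivation:
Under TOROIDAL boundary, generation 3:
...OOO..
......O.
....O..O
O......O
.O.OO...
OOOOOOO.
..O.....
........
........
Population = 19

Under FIXED-DEAD boundary, generation 3:
.O......
O..OOO..
OO......
OO......
.O.OO...
...OOOO.
........
........
........
Population = 16

Comparison: toroidal=19, fixed-dead=16 -> toroidal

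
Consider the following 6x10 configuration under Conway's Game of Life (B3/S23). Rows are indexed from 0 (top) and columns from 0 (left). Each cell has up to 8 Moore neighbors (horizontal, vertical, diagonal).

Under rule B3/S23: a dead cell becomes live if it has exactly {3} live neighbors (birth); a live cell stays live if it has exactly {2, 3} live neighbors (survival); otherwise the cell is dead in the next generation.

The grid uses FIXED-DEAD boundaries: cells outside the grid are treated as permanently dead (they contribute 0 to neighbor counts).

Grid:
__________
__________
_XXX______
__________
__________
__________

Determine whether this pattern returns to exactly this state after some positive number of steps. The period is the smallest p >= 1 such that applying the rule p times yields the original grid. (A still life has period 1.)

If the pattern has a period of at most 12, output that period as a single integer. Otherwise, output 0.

Simulating and comparing each generation to the original:
Gen 0 (original, given above): 3 live cells
Gen 1: 3 live cells, differs from original
Gen 2: 3 live cells, MATCHES original -> period = 2

Answer: 2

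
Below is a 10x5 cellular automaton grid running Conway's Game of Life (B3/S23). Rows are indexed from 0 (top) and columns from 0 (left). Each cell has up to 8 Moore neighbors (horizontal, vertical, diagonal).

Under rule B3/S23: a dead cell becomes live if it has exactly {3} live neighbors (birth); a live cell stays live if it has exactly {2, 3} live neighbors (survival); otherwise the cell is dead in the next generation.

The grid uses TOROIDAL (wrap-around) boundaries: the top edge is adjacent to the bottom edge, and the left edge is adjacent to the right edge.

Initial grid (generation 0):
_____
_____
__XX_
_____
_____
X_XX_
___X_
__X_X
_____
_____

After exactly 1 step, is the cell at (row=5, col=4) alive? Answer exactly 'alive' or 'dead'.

Answer: alive

Derivation:
Simulating step by step:
Generation 0 (given above): 8 live cells
Generation 1: 5 live cells
_____
_____
_____
_____
_____
__XXX
_X___
___X_
_____
_____

Cell (5,4) at generation 1: 1 -> alive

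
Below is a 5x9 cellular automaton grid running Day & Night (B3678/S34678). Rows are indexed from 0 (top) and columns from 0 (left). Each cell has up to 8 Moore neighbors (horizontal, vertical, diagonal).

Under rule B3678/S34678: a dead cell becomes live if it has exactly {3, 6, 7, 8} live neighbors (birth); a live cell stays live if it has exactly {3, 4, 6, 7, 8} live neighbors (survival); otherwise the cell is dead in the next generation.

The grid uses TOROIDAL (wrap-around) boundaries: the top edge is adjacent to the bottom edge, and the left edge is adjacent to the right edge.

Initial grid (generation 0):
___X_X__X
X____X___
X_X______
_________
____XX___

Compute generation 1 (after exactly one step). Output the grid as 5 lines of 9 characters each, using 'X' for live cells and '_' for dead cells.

Answer: _____XX__
_X__X___X
_X_______
_________
____X____

Derivation:
Simulating step by step:
Generation 0 (given above): 9 live cells
Generation 1: 7 live cells
(generation 1 grid is the final answer)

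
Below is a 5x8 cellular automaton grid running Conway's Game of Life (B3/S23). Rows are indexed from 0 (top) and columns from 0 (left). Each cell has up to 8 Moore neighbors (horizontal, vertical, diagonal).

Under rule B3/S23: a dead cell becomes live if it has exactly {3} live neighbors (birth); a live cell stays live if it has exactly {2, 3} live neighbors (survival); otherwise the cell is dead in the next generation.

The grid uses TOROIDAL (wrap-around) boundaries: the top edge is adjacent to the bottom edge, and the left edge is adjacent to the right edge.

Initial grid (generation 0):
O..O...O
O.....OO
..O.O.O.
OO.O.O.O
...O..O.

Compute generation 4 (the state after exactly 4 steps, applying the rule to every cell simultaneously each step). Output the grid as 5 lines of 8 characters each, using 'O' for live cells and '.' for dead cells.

Answer: ..OOO...
OO...OO.
..O.O...
OOOO..OO
.O.OOOOO

Derivation:
Simulating step by step:
Generation 0 (given above): 16 live cells
Generation 1: 17 live cells
O.......
OO.O.OO.
..OOO...
OO.O.O.O
.O.O..O.
Generation 2: 17 live cells
O...OOO.
OO.O.O.O
........
OO...OOO
.O..O.O.
Generation 3: 16 live cells
..OO....
OO...O.O
..O.OO..
OO...OOO
.O..O...
Generation 4: 21 live cells
(generation 4 grid is the final answer)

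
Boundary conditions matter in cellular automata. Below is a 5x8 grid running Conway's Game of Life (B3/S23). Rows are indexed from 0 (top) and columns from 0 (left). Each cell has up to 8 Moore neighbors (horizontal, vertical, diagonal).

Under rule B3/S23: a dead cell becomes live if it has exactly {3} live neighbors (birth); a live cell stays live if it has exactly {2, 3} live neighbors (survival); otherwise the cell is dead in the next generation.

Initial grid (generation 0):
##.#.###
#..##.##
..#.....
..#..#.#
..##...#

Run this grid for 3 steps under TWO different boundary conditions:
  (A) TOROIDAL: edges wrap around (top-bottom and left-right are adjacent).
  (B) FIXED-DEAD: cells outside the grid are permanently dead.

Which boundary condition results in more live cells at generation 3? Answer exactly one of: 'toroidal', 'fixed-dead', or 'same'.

Answer: toroidal

Derivation:
Under TOROIDAL boundary, generation 3:
.###.##.
.###.#..
##..##..
##....#.
.####.##
Population = 22

Under FIXED-DEAD boundary, generation 3:
###.....
#.####.#
....##.#
.##.#.##
..##....
Population = 19

Comparison: toroidal=22, fixed-dead=19 -> toroidal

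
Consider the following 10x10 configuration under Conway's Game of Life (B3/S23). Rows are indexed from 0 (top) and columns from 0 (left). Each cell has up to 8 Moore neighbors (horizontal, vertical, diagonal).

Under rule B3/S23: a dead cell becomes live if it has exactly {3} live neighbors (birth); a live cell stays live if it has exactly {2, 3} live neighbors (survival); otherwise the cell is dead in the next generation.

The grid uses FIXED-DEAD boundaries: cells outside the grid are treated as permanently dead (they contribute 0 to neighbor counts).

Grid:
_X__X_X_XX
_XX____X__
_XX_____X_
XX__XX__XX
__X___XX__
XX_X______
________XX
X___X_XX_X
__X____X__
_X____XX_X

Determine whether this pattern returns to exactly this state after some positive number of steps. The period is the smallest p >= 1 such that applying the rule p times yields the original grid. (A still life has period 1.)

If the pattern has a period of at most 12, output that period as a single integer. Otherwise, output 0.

Simulating and comparing each generation to the original:
Gen 0 (original, given above): 36 live cells
Gen 1: 42 live cells, differs from original
Gen 2: 25 live cells, differs from original
Gen 3: 22 live cells, differs from original
Gen 4: 18 live cells, differs from original
Gen 5: 16 live cells, differs from original
Gen 6: 14 live cells, differs from original
Gen 7: 10 live cells, differs from original
Gen 8: 10 live cells, differs from original
Gen 9: 10 live cells, differs from original
Gen 10: 10 live cells, differs from original
Gen 11: 10 live cells, differs from original
Gen 12: 10 live cells, differs from original
No period found within 12 steps.

Answer: 0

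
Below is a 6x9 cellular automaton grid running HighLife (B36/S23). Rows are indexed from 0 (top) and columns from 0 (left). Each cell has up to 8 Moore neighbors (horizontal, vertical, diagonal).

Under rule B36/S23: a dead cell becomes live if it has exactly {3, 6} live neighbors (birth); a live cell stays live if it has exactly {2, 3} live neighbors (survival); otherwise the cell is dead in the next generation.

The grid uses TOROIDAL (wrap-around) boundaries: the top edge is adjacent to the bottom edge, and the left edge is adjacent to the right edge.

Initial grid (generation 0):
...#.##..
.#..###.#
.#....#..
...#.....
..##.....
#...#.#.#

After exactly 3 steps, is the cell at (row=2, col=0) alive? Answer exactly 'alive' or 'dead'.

Answer: alive

Derivation:
Simulating step by step:
Generation 0 (given above): 17 live cells
Generation 1: 18 live cells
...#....#
#.#.#....
#.#.#.##.
...#.....
..###....
..#.#.##.
Generation 2: 25 live cells
.##.##.##
#.#.##.#.
..#.##..#
.#...#...
..#.##...
..####.#.
Generation 3: 17 live cells
#.....##.
#.##...#.
#.#.....#
.##...#..
.##......
.......##

Cell (2,0) at generation 3: 1 -> alive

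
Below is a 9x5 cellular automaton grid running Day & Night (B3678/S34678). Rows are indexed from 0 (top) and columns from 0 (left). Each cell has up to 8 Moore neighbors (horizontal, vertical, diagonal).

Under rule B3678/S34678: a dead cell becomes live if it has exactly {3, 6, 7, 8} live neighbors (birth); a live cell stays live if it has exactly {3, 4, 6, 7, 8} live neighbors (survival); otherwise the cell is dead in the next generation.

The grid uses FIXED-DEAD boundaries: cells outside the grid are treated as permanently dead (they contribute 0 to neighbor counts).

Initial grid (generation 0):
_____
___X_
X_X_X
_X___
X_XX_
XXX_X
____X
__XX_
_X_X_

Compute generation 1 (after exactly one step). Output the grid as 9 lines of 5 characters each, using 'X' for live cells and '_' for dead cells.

Answer: _____
_____
_X_X_
XX___
XXXX_
_XX__
_____
__XXX
_____

Derivation:
Simulating step by step:
Generation 0 (given above): 17 live cells
Generation 1: 13 live cells
(generation 1 grid is the final answer)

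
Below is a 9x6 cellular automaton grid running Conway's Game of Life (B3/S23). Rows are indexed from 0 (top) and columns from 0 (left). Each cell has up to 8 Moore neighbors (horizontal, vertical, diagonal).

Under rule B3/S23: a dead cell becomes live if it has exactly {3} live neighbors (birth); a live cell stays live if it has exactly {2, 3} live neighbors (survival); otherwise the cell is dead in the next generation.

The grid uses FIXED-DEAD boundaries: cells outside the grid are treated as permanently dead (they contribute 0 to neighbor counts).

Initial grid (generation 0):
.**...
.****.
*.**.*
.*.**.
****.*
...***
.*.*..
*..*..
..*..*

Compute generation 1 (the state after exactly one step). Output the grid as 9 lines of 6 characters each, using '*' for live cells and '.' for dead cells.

Answer: .*....
*...*.
*....*
.....*
**...*
*....*
...*..
.*.**.
......

Derivation:
Simulating step by step:
Generation 0 (given above): 27 live cells
Generation 1: 15 live cells
(generation 1 grid is the final answer)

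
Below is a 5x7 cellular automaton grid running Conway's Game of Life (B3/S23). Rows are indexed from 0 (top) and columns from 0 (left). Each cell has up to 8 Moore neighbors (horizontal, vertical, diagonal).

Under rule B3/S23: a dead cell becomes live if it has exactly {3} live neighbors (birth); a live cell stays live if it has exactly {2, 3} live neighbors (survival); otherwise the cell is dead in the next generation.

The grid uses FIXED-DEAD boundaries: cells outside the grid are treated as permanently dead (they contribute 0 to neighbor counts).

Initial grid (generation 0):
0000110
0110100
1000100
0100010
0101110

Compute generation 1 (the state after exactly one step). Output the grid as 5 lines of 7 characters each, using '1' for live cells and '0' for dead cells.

Simulating step by step:
Generation 0 (given above): 13 live cells
Generation 1: 18 live cells
(generation 1 grid is the final answer)

Answer: 0001110
0100100
1011110
1111010
0010110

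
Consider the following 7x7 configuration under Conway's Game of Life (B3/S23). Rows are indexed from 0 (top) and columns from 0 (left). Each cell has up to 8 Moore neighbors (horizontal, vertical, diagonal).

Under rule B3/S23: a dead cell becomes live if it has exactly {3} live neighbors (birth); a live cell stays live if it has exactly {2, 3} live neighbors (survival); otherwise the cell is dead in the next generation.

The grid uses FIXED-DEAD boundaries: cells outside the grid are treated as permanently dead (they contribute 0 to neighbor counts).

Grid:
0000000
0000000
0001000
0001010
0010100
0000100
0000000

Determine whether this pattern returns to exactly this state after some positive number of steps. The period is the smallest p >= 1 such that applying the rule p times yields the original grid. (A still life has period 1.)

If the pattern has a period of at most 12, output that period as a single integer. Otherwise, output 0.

Answer: 2

Derivation:
Simulating and comparing each generation to the original:
Gen 0 (original, given above): 6 live cells
Gen 1: 6 live cells, differs from original
Gen 2: 6 live cells, MATCHES original -> period = 2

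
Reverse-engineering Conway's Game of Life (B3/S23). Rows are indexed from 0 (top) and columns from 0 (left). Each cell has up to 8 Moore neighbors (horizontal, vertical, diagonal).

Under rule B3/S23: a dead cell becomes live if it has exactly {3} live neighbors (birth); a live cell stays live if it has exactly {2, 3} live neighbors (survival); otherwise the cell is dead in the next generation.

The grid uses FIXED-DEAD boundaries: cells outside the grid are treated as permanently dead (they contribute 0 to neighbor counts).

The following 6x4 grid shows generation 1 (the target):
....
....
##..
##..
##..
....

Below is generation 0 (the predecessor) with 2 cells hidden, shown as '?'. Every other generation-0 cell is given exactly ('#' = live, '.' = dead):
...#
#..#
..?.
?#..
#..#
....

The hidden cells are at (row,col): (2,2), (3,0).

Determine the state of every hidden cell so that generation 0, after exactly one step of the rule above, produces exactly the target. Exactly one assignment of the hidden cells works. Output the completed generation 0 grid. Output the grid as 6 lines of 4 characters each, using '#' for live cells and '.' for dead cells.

Hidden generation-0 cells (in order): (2,2), (3,0).
A hidden cell only influences target cells in its own 3x3 neighborhood. Try each of the 2^2 = 4 assignments, step the completed generation 0 forward once under B3/S23, and compare with the target:
  (2,2)=. (3,0)=. -> step gives (2,0)='.' but target has '#' -> reject
  (2,2)=. (3,0)=# -> step reproduces the target at every cell -> ACCEPT
  (2,2)=# (3,0)=. -> step gives (1,2)='#' but target has '.' -> reject
  (2,2)=# (3,0)=# -> step gives (1,2)='#' but target has '.' -> reject
Unique solution: (2,2)=dead, (3,0)=live.
Check: live-neighbor counts of every cell in the completed generation 0:
1121
0121
3321
2221
2320
1111
Applying B3/S23 to generation 0 with these counts gives:
....
....
##..
##..
##..
....
which matches the target exactly.

Answer: ...#
#..#
....
##..
#..#
....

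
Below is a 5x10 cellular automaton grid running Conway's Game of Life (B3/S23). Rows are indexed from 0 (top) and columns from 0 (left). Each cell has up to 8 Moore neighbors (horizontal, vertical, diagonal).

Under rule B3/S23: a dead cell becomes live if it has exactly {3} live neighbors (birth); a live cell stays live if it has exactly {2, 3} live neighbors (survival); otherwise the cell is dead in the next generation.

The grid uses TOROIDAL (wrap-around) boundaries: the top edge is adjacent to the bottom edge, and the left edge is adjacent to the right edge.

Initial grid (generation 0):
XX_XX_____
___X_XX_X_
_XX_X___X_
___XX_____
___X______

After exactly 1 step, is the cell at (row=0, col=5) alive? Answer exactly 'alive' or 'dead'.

Simulating step by step:
Generation 0 (given above): 15 live cells
Generation 1: 9 live cells
___X_X____
X____X_X_X
__X____X__
____X_____
__________

Cell (0,5) at generation 1: 1 -> alive

Answer: alive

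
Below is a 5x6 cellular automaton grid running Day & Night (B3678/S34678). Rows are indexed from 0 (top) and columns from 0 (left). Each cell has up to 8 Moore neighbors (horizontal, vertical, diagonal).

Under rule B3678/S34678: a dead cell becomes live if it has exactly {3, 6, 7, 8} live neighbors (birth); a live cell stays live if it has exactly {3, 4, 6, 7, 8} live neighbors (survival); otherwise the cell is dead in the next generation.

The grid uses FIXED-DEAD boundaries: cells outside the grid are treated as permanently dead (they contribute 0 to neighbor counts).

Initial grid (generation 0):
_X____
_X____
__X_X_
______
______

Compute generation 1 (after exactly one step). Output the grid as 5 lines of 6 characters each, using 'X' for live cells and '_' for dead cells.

Simulating step by step:
Generation 0 (given above): 4 live cells
Generation 1: 1 live cells
(generation 1 grid is the final answer)

Answer: ______
__X___
______
______
______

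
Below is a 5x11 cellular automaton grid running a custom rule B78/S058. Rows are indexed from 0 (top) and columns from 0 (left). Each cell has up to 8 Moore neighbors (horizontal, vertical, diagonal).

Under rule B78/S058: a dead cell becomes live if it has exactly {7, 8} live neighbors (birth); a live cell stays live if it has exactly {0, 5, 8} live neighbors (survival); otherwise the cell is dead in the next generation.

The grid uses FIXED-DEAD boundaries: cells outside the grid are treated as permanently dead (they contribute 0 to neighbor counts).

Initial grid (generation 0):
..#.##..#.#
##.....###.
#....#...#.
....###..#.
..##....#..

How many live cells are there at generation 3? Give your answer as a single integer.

Answer: 0

Derivation:
Simulating step by step:
Generation 0 (given above): 20 live cells
Generation 1: 0 live cells
...........
...........
...........
...........
...........
Generation 2: 0 live cells
...........
...........
...........
...........
...........
Generation 3: 0 live cells
...........
...........
...........
...........
...........
Population at generation 3: 0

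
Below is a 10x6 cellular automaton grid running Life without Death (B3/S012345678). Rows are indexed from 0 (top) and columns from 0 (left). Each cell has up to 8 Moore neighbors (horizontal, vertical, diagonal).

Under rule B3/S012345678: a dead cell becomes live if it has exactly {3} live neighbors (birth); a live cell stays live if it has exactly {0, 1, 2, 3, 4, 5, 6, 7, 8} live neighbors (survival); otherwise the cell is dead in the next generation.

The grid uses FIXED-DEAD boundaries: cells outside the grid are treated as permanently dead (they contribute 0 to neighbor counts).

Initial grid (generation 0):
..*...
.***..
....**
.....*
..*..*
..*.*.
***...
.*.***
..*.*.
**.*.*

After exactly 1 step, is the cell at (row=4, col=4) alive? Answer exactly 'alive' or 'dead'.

Answer: alive

Derivation:
Simulating step by step:
Generation 0 (given above): 24 live cells
Generation 1: 36 live cells
.***..
.****.
..****
.....*
..****
..*.*.
***..*
**.***
*.*.*.
******

Cell (4,4) at generation 1: 1 -> alive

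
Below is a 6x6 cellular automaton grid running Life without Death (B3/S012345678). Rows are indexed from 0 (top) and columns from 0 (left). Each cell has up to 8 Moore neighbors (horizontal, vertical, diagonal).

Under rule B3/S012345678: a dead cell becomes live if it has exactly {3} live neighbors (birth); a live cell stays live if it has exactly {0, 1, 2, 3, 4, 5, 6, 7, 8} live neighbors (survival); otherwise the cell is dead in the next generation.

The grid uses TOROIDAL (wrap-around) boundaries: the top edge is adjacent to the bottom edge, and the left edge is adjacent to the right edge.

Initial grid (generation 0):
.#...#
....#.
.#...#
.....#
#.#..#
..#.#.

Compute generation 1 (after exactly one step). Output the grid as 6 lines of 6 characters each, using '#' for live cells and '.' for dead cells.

Simulating step by step:
Generation 0 (given above): 11 live cells
Generation 1: 22 live cells
(generation 1 grid is the final answer)

Answer: .#.###
....##
##..##
.#..##
######
..###.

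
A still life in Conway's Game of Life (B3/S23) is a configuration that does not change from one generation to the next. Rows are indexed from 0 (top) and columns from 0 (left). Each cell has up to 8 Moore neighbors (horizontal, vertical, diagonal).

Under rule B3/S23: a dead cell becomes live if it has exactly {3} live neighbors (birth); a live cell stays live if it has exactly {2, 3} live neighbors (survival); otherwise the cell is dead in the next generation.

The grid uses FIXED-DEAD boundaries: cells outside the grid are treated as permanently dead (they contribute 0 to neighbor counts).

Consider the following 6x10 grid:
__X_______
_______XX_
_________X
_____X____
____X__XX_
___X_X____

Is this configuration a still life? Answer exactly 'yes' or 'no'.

Answer: no

Derivation:
Compute generation 1 and compare to generation 0 (given above):
Generation 1:
__________
________X_
________X_
________X_
____XXX___
____X_____
Cell (0,2) differs: gen0=1 vs gen1=0 -> NOT a still life.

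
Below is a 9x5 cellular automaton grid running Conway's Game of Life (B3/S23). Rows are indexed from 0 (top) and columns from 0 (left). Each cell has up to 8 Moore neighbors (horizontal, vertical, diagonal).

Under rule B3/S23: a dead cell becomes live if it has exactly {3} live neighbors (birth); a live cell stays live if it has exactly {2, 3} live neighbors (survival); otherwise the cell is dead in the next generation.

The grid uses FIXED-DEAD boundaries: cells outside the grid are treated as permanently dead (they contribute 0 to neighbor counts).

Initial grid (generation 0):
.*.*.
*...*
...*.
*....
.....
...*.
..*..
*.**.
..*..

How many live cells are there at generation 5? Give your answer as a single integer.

Answer: 10

Derivation:
Simulating step by step:
Generation 0 (given above): 12 live cells
Generation 1: 10 live cells
.....
..***
.....
.....
.....
.....
.**..
..**.
.***.
Generation 2: 8 live cells
...*.
...*.
...*.
.....
.....
.....
.***.
.....
.*.*.
Generation 3: 7 live cells
.....
..***
.....
.....
.....
..*..
..*..
.*.*.
.....
Generation 4: 7 live cells
...*.
...*.
...*.
.....
.....
.....
.***.
..*..
.....
Generation 5: 10 live cells
.....
..***
.....
.....
.....
..*..
.***.
.***.
.....
Population at generation 5: 10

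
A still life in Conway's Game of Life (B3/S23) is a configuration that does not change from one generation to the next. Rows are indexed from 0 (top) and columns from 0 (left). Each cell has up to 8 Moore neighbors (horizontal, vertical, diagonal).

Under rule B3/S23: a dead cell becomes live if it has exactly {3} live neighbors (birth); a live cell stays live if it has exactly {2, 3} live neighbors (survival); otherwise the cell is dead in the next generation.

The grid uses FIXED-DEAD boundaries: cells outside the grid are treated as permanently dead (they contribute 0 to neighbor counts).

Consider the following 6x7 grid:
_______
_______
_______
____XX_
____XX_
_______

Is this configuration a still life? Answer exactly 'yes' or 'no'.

Compute generation 1 and compare to generation 0 (given above):
Generation 1:
_______
_______
_______
____XX_
____XX_
_______
The grids are IDENTICAL -> still life.

Answer: yes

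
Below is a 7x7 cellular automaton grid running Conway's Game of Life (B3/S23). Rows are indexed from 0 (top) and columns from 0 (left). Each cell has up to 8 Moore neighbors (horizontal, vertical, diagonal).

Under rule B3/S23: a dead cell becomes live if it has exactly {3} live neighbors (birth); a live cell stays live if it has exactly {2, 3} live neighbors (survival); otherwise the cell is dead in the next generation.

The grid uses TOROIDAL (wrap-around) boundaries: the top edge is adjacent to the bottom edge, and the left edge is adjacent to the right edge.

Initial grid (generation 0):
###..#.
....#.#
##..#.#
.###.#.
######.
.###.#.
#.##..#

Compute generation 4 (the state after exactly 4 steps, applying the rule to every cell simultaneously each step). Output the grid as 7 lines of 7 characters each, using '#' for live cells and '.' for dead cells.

Simulating step by step:
Generation 0 (given above): 28 live cells
Generation 1: 13 live cells
..#.##.
..###..
.#..#.#
.......
#....#.
.....#.
.....#.
Generation 2: 15 live cells
..#..#.
.##....
..#.##.
#....##
......#
....##.
.....##
Generation 3: 19 live cells
.##..##
.##.##.
#.####.
#...#..
#...#..
....#..
......#
Generation 4: 14 live cells
(generation 4 grid is the final answer)

Answer: .####.#
.......
#.#....
#......
...###.
.....#.
#.....#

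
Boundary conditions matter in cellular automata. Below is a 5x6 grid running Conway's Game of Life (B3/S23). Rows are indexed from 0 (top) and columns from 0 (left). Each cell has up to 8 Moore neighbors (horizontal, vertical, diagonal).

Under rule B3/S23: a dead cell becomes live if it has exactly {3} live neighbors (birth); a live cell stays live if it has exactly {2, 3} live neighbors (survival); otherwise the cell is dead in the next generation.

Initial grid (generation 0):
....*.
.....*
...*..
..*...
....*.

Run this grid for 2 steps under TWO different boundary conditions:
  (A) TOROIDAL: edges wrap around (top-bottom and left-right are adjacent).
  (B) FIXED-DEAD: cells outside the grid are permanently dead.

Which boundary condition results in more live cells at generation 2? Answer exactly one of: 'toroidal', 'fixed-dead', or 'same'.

Answer: toroidal

Derivation:
Under TOROIDAL boundary, generation 2:
...***
....**
......
......
...*..
Population = 6

Under FIXED-DEAD boundary, generation 2:
......
......
......
......
......
Population = 0

Comparison: toroidal=6, fixed-dead=0 -> toroidal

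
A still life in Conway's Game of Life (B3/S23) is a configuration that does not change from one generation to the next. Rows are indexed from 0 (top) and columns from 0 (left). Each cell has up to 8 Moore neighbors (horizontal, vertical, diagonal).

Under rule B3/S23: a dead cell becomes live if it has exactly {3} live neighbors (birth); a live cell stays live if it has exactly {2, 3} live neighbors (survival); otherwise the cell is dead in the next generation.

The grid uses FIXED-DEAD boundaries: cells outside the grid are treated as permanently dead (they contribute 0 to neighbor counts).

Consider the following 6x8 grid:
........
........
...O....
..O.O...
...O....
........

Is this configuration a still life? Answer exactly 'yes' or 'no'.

Answer: yes

Derivation:
Compute generation 1 and compare to generation 0 (given above):
Generation 1:
........
........
...O....
..O.O...
...O....
........
The grids are IDENTICAL -> still life.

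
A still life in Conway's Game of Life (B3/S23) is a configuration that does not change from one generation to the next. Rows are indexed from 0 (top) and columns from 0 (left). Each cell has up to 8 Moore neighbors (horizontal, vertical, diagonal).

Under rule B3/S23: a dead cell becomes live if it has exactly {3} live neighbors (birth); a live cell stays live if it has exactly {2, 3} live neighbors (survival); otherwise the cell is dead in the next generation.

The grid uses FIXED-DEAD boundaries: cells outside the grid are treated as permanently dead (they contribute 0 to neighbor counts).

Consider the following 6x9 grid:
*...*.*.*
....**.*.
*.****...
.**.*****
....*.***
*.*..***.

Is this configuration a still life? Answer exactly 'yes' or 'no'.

Compute generation 1 and compare to generation 0 (given above):
Generation 1:
....*.**.
.*.....*.
..*.....*
.**.....*
..*.*....
.....*..*
Cell (0,0) differs: gen0=1 vs gen1=0 -> NOT a still life.

Answer: no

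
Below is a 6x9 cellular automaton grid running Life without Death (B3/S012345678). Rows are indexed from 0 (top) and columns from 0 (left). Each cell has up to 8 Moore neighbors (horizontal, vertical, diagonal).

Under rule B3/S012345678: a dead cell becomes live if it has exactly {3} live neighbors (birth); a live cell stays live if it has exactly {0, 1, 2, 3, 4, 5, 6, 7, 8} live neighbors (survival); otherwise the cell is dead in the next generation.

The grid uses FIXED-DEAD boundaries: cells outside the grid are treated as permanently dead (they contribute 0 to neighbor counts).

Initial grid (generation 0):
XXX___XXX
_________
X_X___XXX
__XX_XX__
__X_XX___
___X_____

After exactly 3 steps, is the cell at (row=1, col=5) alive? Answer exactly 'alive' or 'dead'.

Simulating step by step:
Generation 0 (given above): 19 live cells
Generation 1: 26 live cells
XXX___XXX
X_X______
XXXX_XXXX
__XX_XX__
__X_XXX__
___XX____
Generation 2: 27 live cells
XXX___XXX
X_X__X___
XXXX_XXXX
__XX_XX__
__X_XXX__
___XX____
Generation 3: 28 live cells
XXX___XXX
X_X_XX___
XXXX_XXXX
__XX_XX__
__X_XXX__
___XX____

Cell (1,5) at generation 3: 1 -> alive

Answer: alive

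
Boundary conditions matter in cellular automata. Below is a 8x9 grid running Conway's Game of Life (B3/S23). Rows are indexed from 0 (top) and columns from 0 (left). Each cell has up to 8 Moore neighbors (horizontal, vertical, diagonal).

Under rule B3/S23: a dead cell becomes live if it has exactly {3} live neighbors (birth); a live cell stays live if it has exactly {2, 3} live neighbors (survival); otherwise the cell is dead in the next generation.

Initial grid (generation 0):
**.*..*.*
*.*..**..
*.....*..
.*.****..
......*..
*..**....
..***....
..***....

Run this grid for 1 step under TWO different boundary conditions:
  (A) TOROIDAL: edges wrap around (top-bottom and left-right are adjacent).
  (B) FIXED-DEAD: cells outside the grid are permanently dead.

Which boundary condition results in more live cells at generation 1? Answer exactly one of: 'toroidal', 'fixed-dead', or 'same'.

Answer: fixed-dead

Derivation:
Under TOROIDAL boundary, generation 1:
*.....***
..*..**..
*.**...*.
....*.**.
..*...*..
..*.**...
.*...*...
*....*...
Population = 23

Under FIXED-DEAD boundary, generation 1:
***..***.
*.*..**..
*.**...*.
....*.**.
..*...*..
..*.**...
.*...*...
..*.*....
Population = 26

Comparison: toroidal=23, fixed-dead=26 -> fixed-dead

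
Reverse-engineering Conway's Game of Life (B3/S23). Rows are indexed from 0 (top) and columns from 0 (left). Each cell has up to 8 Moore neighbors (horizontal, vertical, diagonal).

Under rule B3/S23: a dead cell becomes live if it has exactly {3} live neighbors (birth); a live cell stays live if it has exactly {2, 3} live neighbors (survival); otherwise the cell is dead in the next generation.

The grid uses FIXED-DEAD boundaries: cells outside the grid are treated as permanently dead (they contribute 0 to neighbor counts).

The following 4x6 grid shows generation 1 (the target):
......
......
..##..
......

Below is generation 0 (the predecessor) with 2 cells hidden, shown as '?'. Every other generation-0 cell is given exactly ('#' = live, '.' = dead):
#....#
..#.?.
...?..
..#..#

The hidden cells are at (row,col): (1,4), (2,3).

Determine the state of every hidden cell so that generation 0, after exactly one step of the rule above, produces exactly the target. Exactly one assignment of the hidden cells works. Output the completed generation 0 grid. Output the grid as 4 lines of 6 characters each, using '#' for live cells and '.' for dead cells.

Answer: #....#
..#...
...#..
..#..#

Derivation:
Hidden generation-0 cells (in order): (1,4), (2,3).
A hidden cell only influences target cells in its own 3x3 neighborhood. Try each of the 2^2 = 4 assignments, step the completed generation 0 forward once under B3/S23, and compare with the target:
  (1,4)=. (2,3)=. -> step gives (2,2)='.' but target has '#' -> reject
  (1,4)=. (2,3)=# -> step reproduces the target at every cell -> ACCEPT
  (1,4)=# (2,3)=. -> step gives (2,2)='.' but target has '#' -> reject
  (1,4)=# (2,3)=# -> step gives (1,3)='#' but target has '.' -> reject
Unique solution: (1,4)=dead, (2,3)=live.
Check: live-neighbor counts of every cell in the completed generation 0:
021110
121221
023221
011220
Applying B3/S23 to generation 0 with these counts gives:
......
......
..##..
......
which matches the target exactly.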